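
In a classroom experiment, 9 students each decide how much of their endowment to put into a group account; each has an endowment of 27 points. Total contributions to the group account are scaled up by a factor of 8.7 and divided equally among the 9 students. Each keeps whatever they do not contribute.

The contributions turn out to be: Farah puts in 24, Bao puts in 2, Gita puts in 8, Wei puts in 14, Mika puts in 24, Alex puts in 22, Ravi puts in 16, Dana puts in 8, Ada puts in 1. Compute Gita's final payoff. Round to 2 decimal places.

Total contributed: 24 + 2 + 8 + 14 + 24 + 22 + 16 + 8 + 1 = 119.
Each receives 8.7 × 119 / 9 = 115.03 from the group account.
Gita keeps 27 − 8 = 19, so Gita's payoff is 19 + 115.03 = 134.03.

134.03 points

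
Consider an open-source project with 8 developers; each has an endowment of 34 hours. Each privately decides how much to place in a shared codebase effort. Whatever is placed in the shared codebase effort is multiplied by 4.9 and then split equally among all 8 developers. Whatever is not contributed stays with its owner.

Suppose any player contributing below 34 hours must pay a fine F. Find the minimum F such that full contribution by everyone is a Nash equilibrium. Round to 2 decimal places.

13.18 hours

Given the others contribute fully, the best deviation is to contribute 0 (any partial contribution still incurs the fine and gives up units whose private return 0.6125 is below 1).
Deviating from 34 to 0 saves 34 hours but forfeits the deviator's share of the drop in the shared codebase effort: 4.9/8 × 34 = 20.82.
So the deviation gain is 34 − 20.82 = 13.18, and the fine must be at least 13.18 hours to wipe it out.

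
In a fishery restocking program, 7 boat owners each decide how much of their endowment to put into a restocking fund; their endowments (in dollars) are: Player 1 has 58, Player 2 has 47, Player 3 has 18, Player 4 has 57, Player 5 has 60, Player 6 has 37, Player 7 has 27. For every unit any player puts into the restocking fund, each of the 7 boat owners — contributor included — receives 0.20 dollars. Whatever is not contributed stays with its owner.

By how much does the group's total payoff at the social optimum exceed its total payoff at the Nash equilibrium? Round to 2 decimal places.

121.60 dollars

The private return per contributed unit is 0.20 < 1 for everyone, so the Nash equilibrium is zero contribution and the group total is Σ E_j = 58 + 47 + 18 + 57 + 60 + 37 + 27 = 304.
Each contributed unit returns 1.400 to the group, so the social optimum is full contribution by everyone: group total = 1.400 × 304 = 425.60.
Efficiency loss = (1.400 − 1) × 304 = 121.60.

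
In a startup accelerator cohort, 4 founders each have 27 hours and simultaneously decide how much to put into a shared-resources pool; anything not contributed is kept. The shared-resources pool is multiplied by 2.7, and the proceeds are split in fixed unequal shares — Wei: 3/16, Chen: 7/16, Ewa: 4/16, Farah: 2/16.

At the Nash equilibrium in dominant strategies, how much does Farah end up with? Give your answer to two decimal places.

36.11 hours

For player j, contributing a unit is worthwhile iff 2.7 × (j's share) ≥ 1, i.e. iff j's share is at least 0.3704.
Chen alone (share 7/16) is above the threshold, contributing 27; the remaining 3 contribute 0. Total contributed: 27.
Farah keeps 27 and receives 2.7 × 27 × 2/16 = 9.11 from the shared-resources pool, for a payoff of 36.11.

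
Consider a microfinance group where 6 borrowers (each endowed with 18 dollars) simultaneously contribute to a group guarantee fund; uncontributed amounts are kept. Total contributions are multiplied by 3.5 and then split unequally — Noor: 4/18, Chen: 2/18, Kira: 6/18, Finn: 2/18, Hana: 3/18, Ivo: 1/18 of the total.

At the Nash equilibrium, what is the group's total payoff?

Each unit j contributes comes back to j as 3.5 × (j's share), so j prefers to contribute only if that share exceeds 1/3.5 = 0.2857; otherwise keeping the unit dominates.
Only Kira (6/18) clears that bar, contributing 18; the remaining 5 contribute 0. Total contributed: 18.
The group guarantee fund pays out 3.5 × 18 = 63.00 in total (split across the unequal shares, but the aggregate is all that matters for the group sum).
The 5 free-riders keep 18 each, adding 90. Group total = 90 + 63.00 = 153.00.

153.00 dollars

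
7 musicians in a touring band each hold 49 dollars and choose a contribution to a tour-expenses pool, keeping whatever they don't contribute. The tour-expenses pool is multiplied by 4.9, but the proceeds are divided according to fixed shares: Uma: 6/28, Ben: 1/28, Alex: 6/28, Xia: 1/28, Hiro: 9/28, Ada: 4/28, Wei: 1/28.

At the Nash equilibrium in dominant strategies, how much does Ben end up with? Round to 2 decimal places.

Each unit j contributes comes back to j as 4.9 × (j's share), so j prefers to contribute only if that share exceeds 1/4.9 = 0.2041; otherwise keeping the unit dominates.
Uma, Alex and Hiro are above the threshold, contributing 49 each; the remaining 4 contribute 0. Total contributed: 147.
Ben keeps 49 and receives 4.9 × 147 × 1/28 = 25.73 from the tour-expenses pool, for a payoff of 74.73.

74.73 dollars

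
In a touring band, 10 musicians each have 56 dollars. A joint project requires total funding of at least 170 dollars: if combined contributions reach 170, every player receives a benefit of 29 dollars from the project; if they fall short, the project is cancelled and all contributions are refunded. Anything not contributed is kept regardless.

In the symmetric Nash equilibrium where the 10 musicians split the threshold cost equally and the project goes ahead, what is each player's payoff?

68 dollars

Equal share of the threshold: 170/10 = 17.
At this profile no one gains by cutting their contribution: any cut drops the total below 170, the project is cancelled, contributions are refunded, and the deviator ends with 56, which is less than 56 − 17 + 29 = 68. Contributing more than 17 just wastes the excess. So contributing exactly 17 is a best response.
Each player's payoff: 56 − 17 + 29 = 68.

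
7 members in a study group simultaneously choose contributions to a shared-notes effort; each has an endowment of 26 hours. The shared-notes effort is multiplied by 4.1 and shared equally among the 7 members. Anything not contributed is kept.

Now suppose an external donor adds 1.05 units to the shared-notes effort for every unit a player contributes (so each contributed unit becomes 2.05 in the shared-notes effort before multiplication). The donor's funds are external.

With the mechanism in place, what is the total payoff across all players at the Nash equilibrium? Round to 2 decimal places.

1529.71 hours

Under the mechanism each unit contributed yields 4.1 × 2.05 / 7 = 1.2007 back to its contributor per unit of net cost, which exceeds 1, making full contribution the dominant choice for everyone.
So the Nash equilibrium is full contribution by all 7; the group earns 4.1 × 2.05 × 182 = 1529.71.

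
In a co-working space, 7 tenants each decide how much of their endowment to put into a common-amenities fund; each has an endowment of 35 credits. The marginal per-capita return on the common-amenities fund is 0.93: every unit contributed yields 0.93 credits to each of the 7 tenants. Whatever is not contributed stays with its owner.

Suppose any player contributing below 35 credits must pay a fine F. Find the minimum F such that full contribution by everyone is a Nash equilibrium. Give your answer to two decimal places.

2.45 credits

Given the others contribute fully, the best deviation is to contribute 0 (any partial contribution still incurs the fine and gives up units whose private return 0.93 is below 1).
Deviating from 35 to 0 saves 35 credits but forfeits the deviator's share of the drop in the common-amenities fund: 0.93 × 35 = 32.55.
So the deviation gain is 35 − 32.55 = 2.45, and the fine must be at least 2.45 credits to wipe it out.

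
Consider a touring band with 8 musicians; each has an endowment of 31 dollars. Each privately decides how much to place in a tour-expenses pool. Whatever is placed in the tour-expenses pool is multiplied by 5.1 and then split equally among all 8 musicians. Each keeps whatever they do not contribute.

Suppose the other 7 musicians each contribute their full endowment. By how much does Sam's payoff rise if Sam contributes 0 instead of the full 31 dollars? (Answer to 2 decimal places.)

Switching from a contribution of 31 to 0 lets Sam keep an extra 31 dollars, but lowers the tour-expenses pool by 31, which costs Sam their own share of that drop: 5.1/8 × 31 = 19.76.
Net gain = 31 − 19.76 = 11.24. The private return per contributed unit (0.6375) is below 1, so free-riding is indeed the best response regardless of what the others do.

11.24 dollars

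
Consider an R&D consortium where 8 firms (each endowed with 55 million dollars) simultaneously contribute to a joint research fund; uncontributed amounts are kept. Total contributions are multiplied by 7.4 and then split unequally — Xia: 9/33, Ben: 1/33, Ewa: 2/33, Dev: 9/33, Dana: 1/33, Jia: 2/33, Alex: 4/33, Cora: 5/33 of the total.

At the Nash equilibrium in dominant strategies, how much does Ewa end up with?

Each unit j contributes comes back to j as 7.4 × (j's share), so j prefers to contribute only if that share exceeds 1/7.4 = 0.1351; otherwise keeping the unit dominates.
Xia, Dev and Cora clear that bar, contributing 55 each; the remaining 5 contribute 0. Total contributed: 165.
Ewa keeps 55 and receives 7.4 × 165 × 2/33 = 74.00 from the joint research fund, for a payoff of 129.00.

129.00 million dollars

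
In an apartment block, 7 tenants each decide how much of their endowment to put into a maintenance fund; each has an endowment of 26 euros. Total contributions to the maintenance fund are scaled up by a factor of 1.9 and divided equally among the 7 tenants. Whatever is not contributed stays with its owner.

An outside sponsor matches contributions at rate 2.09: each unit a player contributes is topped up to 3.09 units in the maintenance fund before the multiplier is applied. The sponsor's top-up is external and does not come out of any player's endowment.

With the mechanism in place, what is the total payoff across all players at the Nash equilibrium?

182.00 euros

With the mechanism, a contributed unit returns 1.9 × 3.09 / 7 = 0.8387 per unit of net cost — still below 1 — so contributing 0 remains dominant for every player.
Everyone keeps their endowment and the group total is 7 × 26 = 182.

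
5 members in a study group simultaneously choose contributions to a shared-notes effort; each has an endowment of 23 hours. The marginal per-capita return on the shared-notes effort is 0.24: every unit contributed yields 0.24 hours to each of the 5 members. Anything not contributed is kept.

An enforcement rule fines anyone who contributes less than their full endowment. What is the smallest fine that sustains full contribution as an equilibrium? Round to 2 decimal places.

17.48 hours

Given the others contribute fully, the best deviation is to contribute 0 (any partial contribution still incurs the fine and gives up units whose private return 0.24 is below 1).
Deviating from 23 to 0 saves 23 hours but forfeits the deviator's share of the drop in the shared-notes effort: 0.24 × 23 = 5.52.
So the deviation gain is 23 − 5.52 = 17.48, and the fine must be at least 17.48 hours to wipe it out.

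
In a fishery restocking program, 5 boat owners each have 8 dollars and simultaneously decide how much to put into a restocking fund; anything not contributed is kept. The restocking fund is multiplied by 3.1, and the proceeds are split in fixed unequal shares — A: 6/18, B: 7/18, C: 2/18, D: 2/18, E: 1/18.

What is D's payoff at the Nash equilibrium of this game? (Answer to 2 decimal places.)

A player with share s gets back 3.1·s per unit contributed, so full contribution is dominant for anyone with s > 1/3.1 = 0.3226 and zero contribution is dominant for anyone below.
The shares above 0.3226 belong to A and B, contributing 8 each; the remaining 3 contribute 0. Total contributed: 16.
D keeps 8 and receives 3.1 × 16 × 2/18 = 5.51 from the restocking fund, for a payoff of 13.51.

13.51 dollars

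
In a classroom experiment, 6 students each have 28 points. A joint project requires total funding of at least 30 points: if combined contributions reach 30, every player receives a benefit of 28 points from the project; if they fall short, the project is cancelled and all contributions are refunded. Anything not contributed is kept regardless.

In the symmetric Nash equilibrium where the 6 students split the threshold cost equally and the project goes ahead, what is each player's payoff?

Equal share of the threshold: 30/6 = 5.
At this profile no one gains by cutting their contribution: any cut drops the total below 30, the project is cancelled, contributions are refunded, and the deviator ends with 28, which is less than 28 − 5 + 28 = 51. Contributing more than 5 just wastes the excess. So contributing exactly 5 is a best response.
Each player's payoff: 28 − 5 + 28 = 51.

51 points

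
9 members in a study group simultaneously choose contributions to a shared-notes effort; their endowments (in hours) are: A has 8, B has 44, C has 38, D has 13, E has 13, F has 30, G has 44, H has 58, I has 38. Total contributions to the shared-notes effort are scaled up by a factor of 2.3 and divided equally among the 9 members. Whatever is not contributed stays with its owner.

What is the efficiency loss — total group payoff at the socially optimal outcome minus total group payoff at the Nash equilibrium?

371.80 hours

The private return per contributed unit is 2.3/9 = 0.2556 < 1 for every player regardless of endowment, so the Nash equilibrium is zero contribution and the group total is Σ E_j = 8 + 44 + 38 + 13 + 13 + 30 + 44 + 58 + 38 = 286.
Each contributed unit returns 2.300 to the group, so the social optimum is full contribution by everyone: group total = 2.300 × 286 = 657.80.
Efficiency loss = (2.300 − 1) × 286 = 371.80.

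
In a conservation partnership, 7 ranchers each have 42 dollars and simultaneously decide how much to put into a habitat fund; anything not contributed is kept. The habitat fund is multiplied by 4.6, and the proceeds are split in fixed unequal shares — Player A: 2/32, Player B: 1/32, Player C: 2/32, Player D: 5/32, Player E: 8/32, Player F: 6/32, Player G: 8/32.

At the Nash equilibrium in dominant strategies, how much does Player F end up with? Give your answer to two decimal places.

114.45 dollars

A player with share s gets back 4.6·s per unit contributed, so full contribution is dominant for anyone with s > 1/4.6 = 0.2174 and zero contribution is dominant for anyone below.
Player E and Player G are above the threshold, contributing 42 each; the remaining 5 contribute 0. Total contributed: 84.
Player F keeps 42 and receives 4.6 × 84 × 6/32 = 72.45 from the habitat fund, for a payoff of 114.45.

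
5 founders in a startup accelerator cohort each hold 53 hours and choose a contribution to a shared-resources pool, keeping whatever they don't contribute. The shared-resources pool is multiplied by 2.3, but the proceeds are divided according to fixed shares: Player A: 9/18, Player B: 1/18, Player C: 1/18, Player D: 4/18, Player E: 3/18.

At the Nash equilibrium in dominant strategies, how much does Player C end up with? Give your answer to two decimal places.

A player with share s gets back 2.3·s per unit contributed, so full contribution is dominant for anyone with s > 1/2.3 = 0.4348 and zero contribution is dominant for anyone below.
Only Player A (9/18) clears that bar, contributing 53; the remaining 4 contribute 0. Total contributed: 53.
Player C keeps 53 and receives 2.3 × 53 × 1/18 = 6.77 from the shared-resources pool, for a payoff of 59.77.

59.77 hours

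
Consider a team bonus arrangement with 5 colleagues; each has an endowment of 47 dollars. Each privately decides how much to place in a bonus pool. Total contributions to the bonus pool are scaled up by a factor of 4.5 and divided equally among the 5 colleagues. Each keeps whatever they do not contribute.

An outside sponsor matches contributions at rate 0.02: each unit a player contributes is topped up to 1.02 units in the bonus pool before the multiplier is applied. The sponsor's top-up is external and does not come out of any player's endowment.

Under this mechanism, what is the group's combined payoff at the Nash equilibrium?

235.00 dollars

The effective private return is 4.5 × 1.02 / 5 = 0.9180, which is still under 1, so the mechanism doesn't change anyone's dominant strategy: zero contribution.
Everyone keeps their endowment and the group total is 5 × 47 = 235.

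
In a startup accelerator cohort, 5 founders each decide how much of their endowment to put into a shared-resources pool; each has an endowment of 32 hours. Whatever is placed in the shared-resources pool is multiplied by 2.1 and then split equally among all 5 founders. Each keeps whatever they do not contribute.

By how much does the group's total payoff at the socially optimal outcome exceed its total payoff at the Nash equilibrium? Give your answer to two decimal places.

176.00 hours

Each contributed unit returns 2.1/5 = 0.4200 to its contributor — below 1 — so contributing 0 is dominant for every player. At the Nash equilibrium everyone keeps their 32, and the group total is 5 × 32 = 160.
Each contributed unit returns 2.100 to the group as a whole (0.4200 to each of 5 players), which exceeds 1, so the social optimum is full contribution: group total = 2.100 × 160 = 336.00.
Efficiency loss = 336.00 − 160 = 176.00.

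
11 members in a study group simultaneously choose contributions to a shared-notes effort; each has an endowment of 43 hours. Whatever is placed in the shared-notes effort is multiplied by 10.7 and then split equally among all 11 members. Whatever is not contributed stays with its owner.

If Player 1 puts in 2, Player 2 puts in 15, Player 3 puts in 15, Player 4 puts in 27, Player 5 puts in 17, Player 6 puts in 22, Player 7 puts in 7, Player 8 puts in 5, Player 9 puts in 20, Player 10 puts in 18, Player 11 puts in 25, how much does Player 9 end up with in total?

Total contributed: 2 + 15 + 15 + 27 + 17 + 22 + 7 + 5 + 20 + 18 + 25 = 173.
Each receives 10.7 × 173 / 11 = 168.28 from the shared-notes effort.
Player 9 keeps 43 − 20 = 23, so Player 9's payoff is 23 + 168.28 = 191.28.

191.28 hours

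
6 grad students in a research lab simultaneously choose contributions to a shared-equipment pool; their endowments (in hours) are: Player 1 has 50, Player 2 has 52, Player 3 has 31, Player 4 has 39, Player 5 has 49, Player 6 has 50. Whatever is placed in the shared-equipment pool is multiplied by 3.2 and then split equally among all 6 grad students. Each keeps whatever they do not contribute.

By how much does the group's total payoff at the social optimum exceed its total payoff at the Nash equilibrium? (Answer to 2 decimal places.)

The private return per contributed unit is 3.2/6 = 0.5333 < 1 for every player regardless of endowment, so the Nash equilibrium is zero contribution and the group total is Σ E_j = 50 + 52 + 31 + 39 + 49 + 50 = 271.
Each contributed unit returns 3.200 to the group, so the social optimum is full contribution by everyone: group total = 3.200 × 271 = 867.20.
Efficiency loss = (3.200 − 1) × 271 = 596.20.

596.20 hours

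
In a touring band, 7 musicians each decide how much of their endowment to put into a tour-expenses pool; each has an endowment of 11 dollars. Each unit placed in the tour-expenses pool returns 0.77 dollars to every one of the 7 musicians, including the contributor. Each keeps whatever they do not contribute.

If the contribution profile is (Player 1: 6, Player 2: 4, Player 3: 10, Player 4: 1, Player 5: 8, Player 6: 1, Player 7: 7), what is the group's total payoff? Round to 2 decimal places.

Total contributed: 6 + 4 + 10 + 1 + 8 + 1 + 7 = 37; total kept: 7 × 11 − 37 = 40.
The tour-expenses pool pays out 0.77 × 7 × 37 = 199.43 in aggregate.
Group total = 40 + 199.43 = 239.43.

239.43 dollars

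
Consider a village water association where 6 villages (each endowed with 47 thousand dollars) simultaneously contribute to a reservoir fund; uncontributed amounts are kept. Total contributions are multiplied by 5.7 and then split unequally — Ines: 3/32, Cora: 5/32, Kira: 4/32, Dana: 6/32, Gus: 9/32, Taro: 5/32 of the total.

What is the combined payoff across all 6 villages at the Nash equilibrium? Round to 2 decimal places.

723.80 thousand dollars

A player with share s gets back 5.7·s per unit contributed, so full contribution is dominant for anyone with s > 1/5.7 = 0.1754 and zero contribution is dominant for anyone below.
Dana and Gus clear that bar, contributing 47 each; the remaining 4 contribute 0. Total contributed: 94.
The reservoir fund pays out 5.7 × 94 = 535.80 in total (split across the unequal shares, but the aggregate is all that matters for the group sum).
The 4 free-riders keep 47 each, adding 188. Group total = 188 + 535.80 = 723.80.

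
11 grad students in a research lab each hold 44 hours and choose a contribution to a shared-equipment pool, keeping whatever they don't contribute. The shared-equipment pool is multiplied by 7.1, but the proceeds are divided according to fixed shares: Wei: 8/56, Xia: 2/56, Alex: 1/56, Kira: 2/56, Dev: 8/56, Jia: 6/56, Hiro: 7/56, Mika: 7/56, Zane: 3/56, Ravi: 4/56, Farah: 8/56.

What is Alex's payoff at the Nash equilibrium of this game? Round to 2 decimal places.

For player j, contributing a unit is worthwhile iff 7.1 × (j's share) ≥ 1, i.e. iff j's share is at least 0.1408.
Wei, Dev and Farah are above the threshold, contributing 44 each; the remaining 8 contribute 0. Total contributed: 132.
Alex keeps 44 and receives 7.1 × 132 × 1/56 = 16.74 from the shared-equipment pool, for a payoff of 60.74.

60.74 hours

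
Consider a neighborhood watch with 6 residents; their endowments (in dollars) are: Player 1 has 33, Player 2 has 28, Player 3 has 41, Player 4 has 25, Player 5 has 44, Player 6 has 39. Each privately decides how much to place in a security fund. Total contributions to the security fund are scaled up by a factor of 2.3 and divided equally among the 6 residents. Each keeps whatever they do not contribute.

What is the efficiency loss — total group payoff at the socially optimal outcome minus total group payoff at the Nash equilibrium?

The private return per contributed unit is 2.3/6 = 0.3833 < 1 for every player regardless of endowment, so the Nash equilibrium is zero contribution and the group total is Σ E_j = 33 + 28 + 41 + 25 + 44 + 39 = 210.
Each contributed unit returns 2.300 to the group, so the social optimum is full contribution by everyone: group total = 2.300 × 210 = 483.00.
Efficiency loss = (2.300 − 1) × 210 = 273.00.

273.00 dollars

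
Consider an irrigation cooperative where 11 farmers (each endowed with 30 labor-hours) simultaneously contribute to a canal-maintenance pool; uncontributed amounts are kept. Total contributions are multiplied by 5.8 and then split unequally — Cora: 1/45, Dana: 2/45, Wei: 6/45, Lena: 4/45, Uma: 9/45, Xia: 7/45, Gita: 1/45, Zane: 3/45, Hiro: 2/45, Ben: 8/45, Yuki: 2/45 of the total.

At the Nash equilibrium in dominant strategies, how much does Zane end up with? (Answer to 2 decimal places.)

53.20 labor-hours

For player j, contributing a unit is worthwhile iff 5.8 × (j's share) ≥ 1, i.e. iff j's share is at least 0.1724.
Uma and Ben are above the threshold, contributing 30 each; the remaining 9 contribute 0. Total contributed: 60.
Zane keeps 30 and receives 5.8 × 60 × 3/45 = 23.20 from the canal-maintenance pool, for a payoff of 53.20.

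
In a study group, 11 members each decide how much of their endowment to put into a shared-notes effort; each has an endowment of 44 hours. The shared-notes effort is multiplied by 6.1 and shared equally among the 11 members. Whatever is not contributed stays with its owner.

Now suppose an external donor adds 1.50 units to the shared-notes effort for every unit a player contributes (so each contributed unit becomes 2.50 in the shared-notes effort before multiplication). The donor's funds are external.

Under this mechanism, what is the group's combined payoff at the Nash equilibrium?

With the mechanism, a contributed unit returns 6.1 × 2.50 / 11 = 1.3864 per unit of net cost to the contributor — now above 1 — so contributing fully is weakly dominant for every player.
At the Nash equilibrium everyone contributes 44. Group total payoff = 6.1 × 2.50 × 484 = 7381.00.

7381.00 hours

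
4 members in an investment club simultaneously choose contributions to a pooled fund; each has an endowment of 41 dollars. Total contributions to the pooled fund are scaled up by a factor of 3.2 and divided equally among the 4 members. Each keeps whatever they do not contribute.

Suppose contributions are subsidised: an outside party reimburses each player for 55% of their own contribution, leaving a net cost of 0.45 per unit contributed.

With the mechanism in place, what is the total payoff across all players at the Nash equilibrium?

The effective private return per unit is now (3.2/4) / 0.45 = 1.7778 > 1, so every player's dominant strategy flips to full contribution.
So the Nash equilibrium is full contribution by all 4; the group earns 4 × (41 × 0.55 + 3.2 × 41) = 615.00.

615.00 dollars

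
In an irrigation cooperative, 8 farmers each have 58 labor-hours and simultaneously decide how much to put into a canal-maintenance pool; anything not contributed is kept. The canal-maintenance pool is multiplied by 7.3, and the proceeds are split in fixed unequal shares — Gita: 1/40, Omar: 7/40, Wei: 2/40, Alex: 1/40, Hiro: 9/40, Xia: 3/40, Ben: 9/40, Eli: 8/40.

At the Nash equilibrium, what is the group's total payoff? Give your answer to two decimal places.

1925.60 labor-hours

A player with share s gets back 7.3·s per unit contributed, so full contribution is dominant for anyone with s > 1/7.3 = 0.1370 and zero contribution is dominant for anyone below.
Omar, Hiro, Ben and Eli are above the threshold, contributing 58 each; the remaining 4 contribute 0. Total contributed: 232.
The canal-maintenance pool pays out 7.3 × 232 = 1693.60 in total (split across the unequal shares, but the aggregate is all that matters for the group sum).
The 4 free-riders keep 58 each, adding 232. Group total = 232 + 1693.60 = 1925.60.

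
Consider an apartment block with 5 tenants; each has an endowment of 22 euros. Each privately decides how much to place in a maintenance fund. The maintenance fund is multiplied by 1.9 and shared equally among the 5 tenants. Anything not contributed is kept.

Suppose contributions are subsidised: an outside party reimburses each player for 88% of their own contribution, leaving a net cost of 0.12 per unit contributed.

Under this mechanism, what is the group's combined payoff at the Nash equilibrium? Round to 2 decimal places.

The effective private return per unit is now (1.9/5) / 0.12 = 3.1667 > 1, so every player's dominant strategy flips to full contribution.
At the Nash equilibrium everyone contributes 22. Group total payoff = 5 × (22 × 0.88 + 1.9 × 22) = 305.80.

305.80 euros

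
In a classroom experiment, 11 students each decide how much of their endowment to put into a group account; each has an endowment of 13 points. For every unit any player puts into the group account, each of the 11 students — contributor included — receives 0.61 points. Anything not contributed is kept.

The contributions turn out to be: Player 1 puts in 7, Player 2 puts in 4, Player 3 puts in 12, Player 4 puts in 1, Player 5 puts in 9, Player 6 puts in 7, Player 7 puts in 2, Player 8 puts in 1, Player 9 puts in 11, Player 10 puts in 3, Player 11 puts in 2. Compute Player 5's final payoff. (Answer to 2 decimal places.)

39.99 points

Total contributed: 7 + 4 + 12 + 1 + 9 + 7 + 2 + 1 + 11 + 3 + 2 = 59.
Each receives 0.61 × 59 = 35.99 from the group account.
Player 5 keeps 13 − 9 = 4, so Player 5's payoff is 4 + 35.99 = 39.99.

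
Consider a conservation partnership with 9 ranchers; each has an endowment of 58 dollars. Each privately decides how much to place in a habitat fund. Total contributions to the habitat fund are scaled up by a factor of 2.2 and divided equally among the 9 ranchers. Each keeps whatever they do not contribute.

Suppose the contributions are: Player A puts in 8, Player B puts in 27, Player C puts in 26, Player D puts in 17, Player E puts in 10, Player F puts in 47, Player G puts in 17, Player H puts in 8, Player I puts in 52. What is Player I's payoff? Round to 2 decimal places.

Total contributed: 8 + 27 + 26 + 17 + 10 + 47 + 17 + 8 + 52 = 212.
Each receives 2.2 × 212 / 9 = 51.82 from the habitat fund.
Player I keeps 58 − 52 = 6, so Player I's payoff is 6 + 51.82 = 57.82.

57.82 dollars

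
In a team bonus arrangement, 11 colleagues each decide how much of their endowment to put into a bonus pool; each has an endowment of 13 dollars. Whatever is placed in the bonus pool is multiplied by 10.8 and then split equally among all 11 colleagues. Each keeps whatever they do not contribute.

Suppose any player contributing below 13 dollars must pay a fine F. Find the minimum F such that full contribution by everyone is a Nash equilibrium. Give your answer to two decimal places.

Given the others contribute fully, the best deviation is to contribute 0 (any partial contribution still incurs the fine and gives up units whose private return 0.9818 is below 1).
Deviating from 13 to 0 saves 13 dollars but forfeits the deviator's share of the drop in the bonus pool: 10.8/11 × 13 = 12.76.
So the deviation gain is 13 − 12.76 = 0.24, and the fine must be at least 0.24 dollars to wipe it out.

0.24 dollars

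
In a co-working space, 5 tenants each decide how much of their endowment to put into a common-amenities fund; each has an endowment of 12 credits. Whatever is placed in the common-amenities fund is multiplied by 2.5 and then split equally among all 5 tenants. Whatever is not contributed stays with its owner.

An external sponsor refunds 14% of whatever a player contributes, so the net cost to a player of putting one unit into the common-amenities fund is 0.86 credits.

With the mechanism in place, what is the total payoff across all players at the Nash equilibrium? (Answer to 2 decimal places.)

60.00 credits

The effective private return is (2.5/5) / 0.86 = 0.5814, which is still under 1, so the mechanism doesn't change anyone's dominant strategy: zero contribution.
At the Nash equilibrium no one contributes; group total payoff = 5 × 12 = 60.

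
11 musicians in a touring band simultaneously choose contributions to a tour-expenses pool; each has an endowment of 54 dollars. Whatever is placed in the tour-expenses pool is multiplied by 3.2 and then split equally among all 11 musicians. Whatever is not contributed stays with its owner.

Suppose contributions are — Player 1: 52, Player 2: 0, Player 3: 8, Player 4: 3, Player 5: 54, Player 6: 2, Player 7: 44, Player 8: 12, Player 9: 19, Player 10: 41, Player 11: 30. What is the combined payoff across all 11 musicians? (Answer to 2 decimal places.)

Total contributed: 52 + 0 + 8 + 3 + 54 + 2 + 44 + 12 + 19 + 41 + 30 = 265; total kept: 11 × 54 − 265 = 329.
The tour-expenses pool pays out 3.2 × 265 = 848.00 in aggregate.
Group total = 329 + 848.00 = 1177.00.

1177.00 dollars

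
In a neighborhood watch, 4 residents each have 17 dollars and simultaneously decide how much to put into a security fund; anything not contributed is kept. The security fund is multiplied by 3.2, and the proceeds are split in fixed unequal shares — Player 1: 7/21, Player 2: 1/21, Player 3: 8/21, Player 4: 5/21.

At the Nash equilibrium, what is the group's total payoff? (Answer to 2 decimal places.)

A player with share s gets back 3.2·s per unit contributed, so full contribution is dominant for anyone with s > 1/3.2 = 0.3125 and zero contribution is dominant for anyone below.
Player 1 and Player 3 clear that bar, contributing 17 each; the remaining 2 contribute 0. Total contributed: 34.
The security fund pays out 3.2 × 34 = 108.80 in total (split across the unequal shares, but the aggregate is all that matters for the group sum).
The 2 free-riders keep 17 each, adding 34. Group total = 34 + 108.80 = 142.80.

142.80 dollars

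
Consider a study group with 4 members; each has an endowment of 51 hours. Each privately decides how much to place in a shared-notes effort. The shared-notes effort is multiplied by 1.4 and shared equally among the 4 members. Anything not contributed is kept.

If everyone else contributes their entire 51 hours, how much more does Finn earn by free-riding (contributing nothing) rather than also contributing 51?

Switching from a contribution of 51 to 0 lets Finn keep an extra 51 hours, but lowers the shared-notes effort by 51, which costs Finn their own share of that drop: 1.4/4 × 51 = 17.85.
Net gain = 51 − 17.85 = 33.15. The private return per contributed unit (0.3500) is below 1, so free-riding is indeed the best response regardless of what the others do.

33.15 hours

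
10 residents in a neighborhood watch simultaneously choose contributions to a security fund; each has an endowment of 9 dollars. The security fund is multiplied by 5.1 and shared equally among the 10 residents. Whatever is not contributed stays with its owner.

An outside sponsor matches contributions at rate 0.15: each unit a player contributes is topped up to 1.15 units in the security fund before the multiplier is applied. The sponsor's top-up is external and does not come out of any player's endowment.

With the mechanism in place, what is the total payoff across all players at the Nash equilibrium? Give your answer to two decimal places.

Even with the mechanism, each unit contributed returns only 5.1 × 1.15 / 10 = 0.5865 per unit of net cost, so contributing nothing is still dominant.
Everyone keeps their endowment and the group total is 10 × 9 = 90.

90.00 dollars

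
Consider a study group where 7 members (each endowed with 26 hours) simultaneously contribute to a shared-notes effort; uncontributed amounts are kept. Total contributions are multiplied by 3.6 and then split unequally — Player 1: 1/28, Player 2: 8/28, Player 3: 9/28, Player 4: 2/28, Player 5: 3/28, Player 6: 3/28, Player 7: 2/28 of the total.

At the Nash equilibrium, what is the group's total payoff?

For player j, contributing a unit is worthwhile iff 3.6 × (j's share) ≥ 1, i.e. iff j's share is at least 0.2778.
Player 2 and Player 3 clear that bar, contributing 26 each; the remaining 5 contribute 0. Total contributed: 52.
The shared-notes effort pays out 3.6 × 52 = 187.20 in total (split across the unequal shares, but the aggregate is all that matters for the group sum).
The 5 free-riders keep 26 each, adding 130. Group total = 130 + 187.20 = 317.20.

317.20 hours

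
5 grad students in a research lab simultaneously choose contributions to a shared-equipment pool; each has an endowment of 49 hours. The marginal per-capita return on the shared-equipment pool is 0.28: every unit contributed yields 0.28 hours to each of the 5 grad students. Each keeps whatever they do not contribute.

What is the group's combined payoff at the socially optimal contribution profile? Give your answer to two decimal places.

343.00 hours

Each contributed unit returns 1.400 to the group as a whole (0.28 to each of 5 players), which exceeds 1, so the social optimum is full contribution: group total = 1.400 × 245 = 343.00.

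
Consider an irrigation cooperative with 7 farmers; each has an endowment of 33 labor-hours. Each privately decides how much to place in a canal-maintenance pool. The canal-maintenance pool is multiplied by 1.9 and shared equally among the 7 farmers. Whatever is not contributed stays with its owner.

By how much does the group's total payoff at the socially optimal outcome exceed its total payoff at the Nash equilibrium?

207.90 labor-hours

Each contributed unit returns 1.9/7 = 0.2714 to its contributor — below 1 — so contributing 0 is dominant for every player. At the Nash equilibrium everyone keeps their 33, and the group total is 7 × 33 = 231.
Each contributed unit returns 1.900 to the group as a whole (0.2714 to each of 7 players), which exceeds 1, so the social optimum is full contribution: group total = 1.900 × 231 = 438.90.
Efficiency loss = 438.90 − 231 = 207.90.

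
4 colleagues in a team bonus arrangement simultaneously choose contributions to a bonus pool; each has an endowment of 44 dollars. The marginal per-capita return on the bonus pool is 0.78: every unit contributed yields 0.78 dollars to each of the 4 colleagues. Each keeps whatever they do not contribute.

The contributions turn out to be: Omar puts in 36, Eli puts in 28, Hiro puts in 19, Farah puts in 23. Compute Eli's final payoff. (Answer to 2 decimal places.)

Total contributed: 36 + 28 + 19 + 23 = 106.
Each receives 0.78 × 106 = 82.68 from the bonus pool.
Eli keeps 44 − 28 = 16, so Eli's payoff is 16 + 82.68 = 98.68.

98.68 dollars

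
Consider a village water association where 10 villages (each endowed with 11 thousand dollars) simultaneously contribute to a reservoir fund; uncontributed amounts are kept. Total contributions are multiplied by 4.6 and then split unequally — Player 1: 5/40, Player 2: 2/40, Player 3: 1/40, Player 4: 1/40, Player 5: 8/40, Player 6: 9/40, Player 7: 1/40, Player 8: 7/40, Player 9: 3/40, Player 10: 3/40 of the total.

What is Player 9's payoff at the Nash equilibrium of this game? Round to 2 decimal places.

A player with share s gets back 4.6·s per unit contributed, so full contribution is dominant for anyone with s > 1/4.6 = 0.2174 and zero contribution is dominant for anyone below.
Only Player 6 (9/40) clears that bar, contributing 11; the remaining 9 contribute 0. Total contributed: 11.
Player 9 keeps 11 and receives 4.6 × 11 × 3/40 = 3.80 from the reservoir fund, for a payoff of 14.80.

14.80 thousand dollars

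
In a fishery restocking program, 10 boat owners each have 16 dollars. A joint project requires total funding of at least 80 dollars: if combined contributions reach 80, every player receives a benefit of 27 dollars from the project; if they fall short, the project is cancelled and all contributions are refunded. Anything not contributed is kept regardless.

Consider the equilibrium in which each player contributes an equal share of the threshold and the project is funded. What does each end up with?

Equal share of the threshold: 80/10 = 8.
At this profile no one gains by cutting their contribution: any cut drops the total below 80, the project is cancelled, contributions are refunded, and the deviator ends with 16, which is less than 16 − 8 + 27 = 35. Contributing more than 8 just wastes the excess. So contributing exactly 8 is a best response.
Each player's payoff: 16 − 8 + 27 = 35.

35 dollars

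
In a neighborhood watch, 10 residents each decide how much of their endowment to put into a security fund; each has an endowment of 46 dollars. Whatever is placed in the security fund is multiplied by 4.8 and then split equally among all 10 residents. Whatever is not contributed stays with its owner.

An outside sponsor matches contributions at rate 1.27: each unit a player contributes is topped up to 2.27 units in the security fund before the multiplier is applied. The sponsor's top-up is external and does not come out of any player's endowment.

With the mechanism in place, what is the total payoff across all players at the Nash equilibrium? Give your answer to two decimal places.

5012.16 dollars

Under the mechanism each unit contributed yields 4.8 × 2.27 / 10 = 1.0896 back to its contributor per unit of net cost, which exceeds 1, making full contribution the dominant choice for everyone.
At the Nash equilibrium everyone contributes 46. Group total payoff = 4.8 × 2.27 × 460 = 5012.16.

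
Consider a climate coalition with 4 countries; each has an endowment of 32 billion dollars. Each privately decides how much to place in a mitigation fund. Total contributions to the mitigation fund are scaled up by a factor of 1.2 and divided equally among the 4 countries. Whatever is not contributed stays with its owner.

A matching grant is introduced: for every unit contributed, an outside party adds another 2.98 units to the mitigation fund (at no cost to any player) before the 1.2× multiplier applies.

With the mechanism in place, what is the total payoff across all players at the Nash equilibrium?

611.33 billion dollars

Under the mechanism each unit contributed yields 1.2 × 3.98 / 4 = 1.1940 back to its contributor per unit of net cost, which exceeds 1, making full contribution the dominant choice for everyone.
At the Nash equilibrium everyone contributes 32. Group total payoff = 1.2 × 3.98 × 128 = 611.33.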